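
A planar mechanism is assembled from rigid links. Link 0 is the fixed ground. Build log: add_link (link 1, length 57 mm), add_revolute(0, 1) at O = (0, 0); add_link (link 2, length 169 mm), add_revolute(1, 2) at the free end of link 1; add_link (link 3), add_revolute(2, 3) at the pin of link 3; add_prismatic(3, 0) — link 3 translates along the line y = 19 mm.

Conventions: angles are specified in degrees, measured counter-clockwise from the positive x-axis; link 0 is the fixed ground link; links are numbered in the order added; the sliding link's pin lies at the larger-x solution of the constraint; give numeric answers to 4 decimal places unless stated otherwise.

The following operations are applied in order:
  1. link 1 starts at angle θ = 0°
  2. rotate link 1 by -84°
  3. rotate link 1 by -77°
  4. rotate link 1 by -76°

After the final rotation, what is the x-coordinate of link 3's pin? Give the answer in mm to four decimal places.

geometry: r = 57 mm, L = 169 mm, e = 19 mm; θ starts at 0°
rotate link 1 by -84°: θ ← 0° -84° = -84°
rotate link 1 by -77°: θ ← -84° -77° = -161°
rotate link 1 by -76°: θ ← -161° -76° = -237°
crank pin P = (r cos θ, r sin θ) = (-31.044425, 47.804222)
h = r sin θ − e = 47.804222 − 19 = 28.804222
x = r cos θ + √(L² − h²) = -31.044425 + 166.527225 = 135.482800

135.4828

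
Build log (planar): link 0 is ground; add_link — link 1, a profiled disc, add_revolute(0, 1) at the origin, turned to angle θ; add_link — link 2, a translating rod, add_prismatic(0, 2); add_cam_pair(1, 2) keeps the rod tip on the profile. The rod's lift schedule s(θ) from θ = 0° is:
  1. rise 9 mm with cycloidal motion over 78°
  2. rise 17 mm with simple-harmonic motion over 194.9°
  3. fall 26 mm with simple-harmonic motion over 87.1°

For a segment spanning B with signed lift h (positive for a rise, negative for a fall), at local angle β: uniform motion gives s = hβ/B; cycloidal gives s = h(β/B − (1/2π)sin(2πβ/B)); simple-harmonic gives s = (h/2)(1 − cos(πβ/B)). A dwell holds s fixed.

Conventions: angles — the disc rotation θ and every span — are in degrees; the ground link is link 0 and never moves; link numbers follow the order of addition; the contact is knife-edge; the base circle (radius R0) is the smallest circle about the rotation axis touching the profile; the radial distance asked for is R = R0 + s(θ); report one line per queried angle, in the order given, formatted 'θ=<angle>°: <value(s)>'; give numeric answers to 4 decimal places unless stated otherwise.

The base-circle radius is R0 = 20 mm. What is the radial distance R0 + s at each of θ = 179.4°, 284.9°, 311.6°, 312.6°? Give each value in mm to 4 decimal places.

seg 1 [0°–78°] cycloidal, h=9: full span → s += 9 → s = 9.0000
seg 2 [78°–272.9°] simple-harmonic, h=17: θ=179.4° here. β=101.4, B=194.9. 17/2·(1 − cos(π·0.5203)) = 9.0408 → s = 18.0408
seg 2 [78°–272.9°] simple-harmonic, h=17: full span → s += 17 → s = 26.0000
seg 3 [272.9°–360°] simple-harmonic, h=-26: θ=284.9° here. β=12, B=87.1. -26/2·(1 − cos(π·0.1378)) = -1.1988 → s = 24.8012
seg 3 [272.9°–360°] simple-harmonic, h=-26: θ=311.6° here. β=38.7, B=87.1. -26/2·(1 − cos(π·0.4443)) = -10.7374 → s = 15.2626
seg 3 [272.9°–360°] simple-harmonic, h=-26: θ=312.6° here. β=39.7, B=87.1. -26/2·(1 − cos(π·0.4558)) = -11.2006 → s = 14.7994
θ=179.4°: R = R0 + s = 20 + 18.0408 = 38.0408
θ=284.9°: R = R0 + s = 20 + 24.8012 = 44.8012
θ=311.6°: R = R0 + s = 20 + 15.2626 = 35.2626
θ=312.6°: R = R0 + s = 20 + 14.7994 = 34.7994

θ=179.4°: 38.0408
θ=284.9°: 44.8012
θ=311.6°: 35.2626
θ=312.6°: 34.7994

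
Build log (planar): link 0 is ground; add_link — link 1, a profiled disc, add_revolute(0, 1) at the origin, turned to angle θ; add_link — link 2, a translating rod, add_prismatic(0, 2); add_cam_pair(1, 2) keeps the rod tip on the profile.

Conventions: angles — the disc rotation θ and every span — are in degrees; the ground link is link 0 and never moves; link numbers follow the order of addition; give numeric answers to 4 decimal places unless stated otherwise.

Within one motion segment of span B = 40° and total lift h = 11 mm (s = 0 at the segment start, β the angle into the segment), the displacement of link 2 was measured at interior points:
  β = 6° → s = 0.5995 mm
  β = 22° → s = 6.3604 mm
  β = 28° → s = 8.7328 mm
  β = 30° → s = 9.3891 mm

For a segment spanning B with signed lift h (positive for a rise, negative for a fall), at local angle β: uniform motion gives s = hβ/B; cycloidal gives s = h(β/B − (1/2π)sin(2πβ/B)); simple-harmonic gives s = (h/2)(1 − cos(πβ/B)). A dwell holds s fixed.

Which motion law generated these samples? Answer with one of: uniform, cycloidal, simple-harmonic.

candidates at β/B = r: uniform s = h·r (linear in β); cycloidal s = h·(r − sin(2πr)/(2π)); simple-harmonic s = (h/2)(1 − cos(πr))
β=6°: printed 0.5995 | uniform 1.6500, cycloidal 0.2337, simple-harmonic 0.5995
β=22°: printed 6.3604 | uniform 6.0500, cycloidal 6.5910, simple-harmonic 6.3604
β=28°: printed 8.7328 | uniform 7.7000, cycloidal 9.3650, simple-harmonic 8.7328
β=30°: printed 9.3891 | uniform 8.2500, cycloidal 10.0007, simple-harmonic 9.3891
only one law matches every sample → simple-harmonic

simple-harmonic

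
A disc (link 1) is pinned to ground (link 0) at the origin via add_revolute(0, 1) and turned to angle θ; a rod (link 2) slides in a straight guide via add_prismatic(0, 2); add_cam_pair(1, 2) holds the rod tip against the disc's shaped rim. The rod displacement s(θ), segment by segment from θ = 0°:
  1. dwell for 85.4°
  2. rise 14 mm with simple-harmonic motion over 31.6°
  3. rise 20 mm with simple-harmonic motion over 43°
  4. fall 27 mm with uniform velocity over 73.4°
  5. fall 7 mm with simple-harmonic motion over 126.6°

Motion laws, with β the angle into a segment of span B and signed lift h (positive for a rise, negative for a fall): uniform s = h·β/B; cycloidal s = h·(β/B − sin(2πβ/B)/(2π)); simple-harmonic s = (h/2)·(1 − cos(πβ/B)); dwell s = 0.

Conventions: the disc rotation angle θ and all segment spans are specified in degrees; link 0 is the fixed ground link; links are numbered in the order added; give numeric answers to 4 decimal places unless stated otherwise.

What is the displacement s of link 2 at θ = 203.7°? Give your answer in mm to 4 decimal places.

segment 1 (0° to 85.4°, dwell): s unchanged at 0.0000
segment 2 (85.4° to 117°, simple-harmonic, h = 14) is passed completely: s = 0.0000 + (14) = 14.0000
segment 3 (117° to 160°, simple-harmonic, h = 20) is passed completely: s = 14.0000 + (20) = 34.0000
θ = 203.7° falls in segment 4 (160° to 233.4°, uniform, h = -27): β = 203.7 − 160 = 43.7°, B = 73.4°; Δs = -27·43.7/73.4 = -16.0749; s = 34.0000 − 16.0749 = 17.9251

17.9251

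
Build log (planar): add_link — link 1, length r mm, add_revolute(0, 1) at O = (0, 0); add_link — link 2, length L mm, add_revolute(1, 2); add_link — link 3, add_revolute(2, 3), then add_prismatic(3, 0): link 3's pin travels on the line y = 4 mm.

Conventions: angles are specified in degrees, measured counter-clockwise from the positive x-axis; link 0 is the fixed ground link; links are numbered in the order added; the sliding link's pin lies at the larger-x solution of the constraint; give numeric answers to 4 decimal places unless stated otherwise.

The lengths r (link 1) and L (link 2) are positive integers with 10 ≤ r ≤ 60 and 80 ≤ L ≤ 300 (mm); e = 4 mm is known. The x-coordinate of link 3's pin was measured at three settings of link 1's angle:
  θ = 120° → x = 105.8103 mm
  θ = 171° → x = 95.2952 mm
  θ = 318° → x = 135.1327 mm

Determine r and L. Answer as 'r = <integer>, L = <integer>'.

constraint per measurement: (x − r cos θ)² + (r sin θ − e)² = L²
subtracting the θ₁ and θ₂ equations cancels the r² and L² terms:
r = (x₁² − x₂²) / (2[(x₁cos θ₁ + e sin θ₁) − (x₂cos θ₂ + e sin θ₂)]) = 24.0000 → r = 24
L² = (x₁ − r cos θ₁)² + (r sin θ₁ − e)² = 14160.9899 → L = 119.0000 → L = 119
check at θ₃=318°: x = 135.1327 (printed 135.1327) ✓

r = 24, L = 119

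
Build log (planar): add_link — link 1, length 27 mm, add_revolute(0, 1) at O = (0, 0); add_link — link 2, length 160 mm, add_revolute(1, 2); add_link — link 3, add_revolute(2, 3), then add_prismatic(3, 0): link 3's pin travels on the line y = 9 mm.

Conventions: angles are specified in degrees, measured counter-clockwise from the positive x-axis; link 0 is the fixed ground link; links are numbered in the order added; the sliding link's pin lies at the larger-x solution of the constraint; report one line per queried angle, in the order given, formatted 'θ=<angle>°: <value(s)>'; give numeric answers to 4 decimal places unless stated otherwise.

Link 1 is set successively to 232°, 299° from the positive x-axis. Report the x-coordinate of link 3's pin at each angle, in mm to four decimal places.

geometry: r = 27 mm, L = 160 mm, e = 9 mm
θ=232°: crank pin P = (r cos θ, r sin θ) = (-16.622860, -21.276290)
θ=232°: h = r sin θ − e = -21.276290 − 9 = -30.276290
θ=232°: x = r cos θ + √(L² − h²) = -16.622860 + 157.109345 = 140.486485
θ=299°: crank pin P = (r cos θ, r sin θ) = (13.089860, -23.614732)
θ=299°: h = r sin θ − e = -23.614732 − 9 = -32.614732
θ=299°: x = r cos θ + √(L² − h²) = 13.089860 + 156.640605 = 169.730465

θ=232°: 140.4865
θ=299°: 169.7305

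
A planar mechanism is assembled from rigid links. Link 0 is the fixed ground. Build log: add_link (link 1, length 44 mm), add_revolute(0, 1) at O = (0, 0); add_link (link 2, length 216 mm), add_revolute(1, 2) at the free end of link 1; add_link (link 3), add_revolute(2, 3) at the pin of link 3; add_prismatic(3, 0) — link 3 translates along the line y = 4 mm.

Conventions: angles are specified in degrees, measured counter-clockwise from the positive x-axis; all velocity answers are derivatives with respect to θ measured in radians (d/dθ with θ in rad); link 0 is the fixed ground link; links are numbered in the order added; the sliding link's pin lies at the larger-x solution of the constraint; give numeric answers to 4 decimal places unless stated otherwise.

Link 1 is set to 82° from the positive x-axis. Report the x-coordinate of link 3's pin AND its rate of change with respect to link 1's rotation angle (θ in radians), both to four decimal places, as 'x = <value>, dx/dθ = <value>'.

geometry: r = 44 mm, L = 216 mm, e = 4 mm
crank pin P = (r cos θ, r sin θ) = (6.123616, 43.571795)
h = r sin θ − e = 43.571795 − 4 = 39.571795
x = r cos θ + √(L² − h²) = 6.123616 + 212.344232 = 218.467849
dx/dθ = −r sin θ − h·r cos θ/√(L² − h²) (θ in radians; h = 39.571795) = -44.712973

x = 218.4678, dx/dθ = -44.7130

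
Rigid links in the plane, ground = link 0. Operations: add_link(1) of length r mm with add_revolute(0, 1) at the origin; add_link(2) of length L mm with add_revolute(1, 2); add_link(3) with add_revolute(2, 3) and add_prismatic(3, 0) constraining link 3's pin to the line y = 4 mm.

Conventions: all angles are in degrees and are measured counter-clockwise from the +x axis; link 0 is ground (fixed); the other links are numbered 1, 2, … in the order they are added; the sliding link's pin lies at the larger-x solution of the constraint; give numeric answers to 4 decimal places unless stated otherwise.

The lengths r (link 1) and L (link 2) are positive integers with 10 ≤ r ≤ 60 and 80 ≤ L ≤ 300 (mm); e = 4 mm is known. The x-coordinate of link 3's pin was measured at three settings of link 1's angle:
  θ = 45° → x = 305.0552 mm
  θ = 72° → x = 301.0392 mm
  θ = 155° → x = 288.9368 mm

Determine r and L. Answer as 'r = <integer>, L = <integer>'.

constraint per measurement: (x − r cos θ)² + (r sin θ − e)² = L²
subtracting the θ₁ and θ₂ equations cancels the r² and L² terms:
r = (x₁² − x₂²) / (2[(x₁cos θ₁ + e sin θ₁) − (x₂cos θ₂ + e sin θ₂)]) = 9.9999 → r = 10
L² = (x₁ − r cos θ₁)² + (r sin θ₁ − e)² = 88803.9745 → L = 298.0000 → L = 298
check at θ₃=155°: x = 288.9368 (printed 288.9368) ✓

r = 10, L = 298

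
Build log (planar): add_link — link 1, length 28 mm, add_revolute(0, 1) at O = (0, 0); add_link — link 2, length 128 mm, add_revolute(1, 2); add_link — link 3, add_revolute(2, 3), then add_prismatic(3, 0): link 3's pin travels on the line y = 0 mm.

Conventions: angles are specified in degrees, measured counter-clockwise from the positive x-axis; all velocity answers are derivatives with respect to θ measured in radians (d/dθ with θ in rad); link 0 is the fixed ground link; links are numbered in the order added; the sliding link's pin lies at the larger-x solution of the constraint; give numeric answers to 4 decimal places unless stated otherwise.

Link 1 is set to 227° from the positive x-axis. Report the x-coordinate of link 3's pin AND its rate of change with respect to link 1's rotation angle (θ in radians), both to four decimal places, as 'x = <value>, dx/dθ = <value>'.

geometry: r = 28 mm, L = 128 mm, e = 0 mm
crank pin P = (r cos θ, r sin θ) = (-19.095954, -20.477904)
h = r sin θ − e = -20.477904 − 0 = -20.477904
x = r cos θ + √(L² − h²) = -19.095954 + 126.351318 = 107.255364
dx/dθ = −r sin θ − h·r cos θ/√(L² − h²) (θ in radians; h = -20.477904) = 17.383000

x = 107.2554, dx/dθ = 17.3830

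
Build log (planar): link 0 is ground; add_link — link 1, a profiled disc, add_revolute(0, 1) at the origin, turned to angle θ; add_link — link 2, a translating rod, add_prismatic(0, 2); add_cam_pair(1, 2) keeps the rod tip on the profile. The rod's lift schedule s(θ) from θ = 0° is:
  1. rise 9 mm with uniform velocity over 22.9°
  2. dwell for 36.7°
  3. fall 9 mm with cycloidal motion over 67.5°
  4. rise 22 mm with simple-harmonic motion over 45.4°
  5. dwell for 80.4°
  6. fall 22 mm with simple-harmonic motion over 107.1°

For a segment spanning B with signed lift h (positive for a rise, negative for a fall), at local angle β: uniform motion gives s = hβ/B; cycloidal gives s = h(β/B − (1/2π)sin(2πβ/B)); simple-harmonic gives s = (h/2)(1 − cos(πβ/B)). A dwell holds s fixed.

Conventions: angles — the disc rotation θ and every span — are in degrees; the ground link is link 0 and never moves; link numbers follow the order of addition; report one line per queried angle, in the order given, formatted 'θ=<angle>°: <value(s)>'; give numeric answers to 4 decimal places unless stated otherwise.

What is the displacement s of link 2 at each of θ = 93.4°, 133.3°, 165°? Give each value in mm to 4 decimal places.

seg 1 [0°–22.9°] uniform, h=9: full span → s += 9 → s = 9.0000
seg 2 [22.9°–59.6°] dwell: s stays 9.0000
seg 3 [59.6°–127.1°] cycloidal, h=-9: θ=93.4° here. β=33.8, B=67.5. -9·(0.5007 − sin(2π·0.5007)/(2π)) = -4.5133 → s = 4.4867
seg 3 [59.6°–127.1°] cycloidal, h=-9: full span → s += -9 → s = 0.0000
seg 4 [127.1°–172.5°] simple-harmonic, h=22: θ=133.3° here. β=6.2, B=45.4. 22/2·(1 − cos(π·0.1366)) = 0.9969 → s = 0.9969
seg 4 [127.1°–172.5°] simple-harmonic, h=22: θ=165° here. β=37.9, B=45.4. 22/2·(1 − cos(π·0.8348)) = 20.5516 → s = 20.5516

θ=93.4°: 4.4867
θ=133.3°: 0.9969
θ=165°: 20.5516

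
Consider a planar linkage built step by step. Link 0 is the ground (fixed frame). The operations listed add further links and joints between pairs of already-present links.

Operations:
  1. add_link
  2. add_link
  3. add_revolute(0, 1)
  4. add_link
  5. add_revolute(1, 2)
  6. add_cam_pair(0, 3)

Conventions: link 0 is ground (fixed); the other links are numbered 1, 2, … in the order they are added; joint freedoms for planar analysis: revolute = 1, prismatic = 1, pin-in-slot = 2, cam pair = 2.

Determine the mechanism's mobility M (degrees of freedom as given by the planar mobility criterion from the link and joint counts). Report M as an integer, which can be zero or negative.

ground; <1,0,0>
#1 <2,0,0>
#2 <3,0,0>
R:0↔1 J1 <3,1,0>
#3 <4,1,0>
R:1↔2 J1 <4,2,0>
C:0↔3 J2 <4,2,1>
3×3 − 2×2 − 1×1 = 4

M = 4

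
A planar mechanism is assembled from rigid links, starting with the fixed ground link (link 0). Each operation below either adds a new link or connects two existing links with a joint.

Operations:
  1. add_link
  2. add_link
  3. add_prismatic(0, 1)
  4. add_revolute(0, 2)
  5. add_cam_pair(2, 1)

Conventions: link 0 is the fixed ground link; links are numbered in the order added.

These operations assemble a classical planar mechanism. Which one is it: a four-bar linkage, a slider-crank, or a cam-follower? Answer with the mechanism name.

links: 3 (incl. ground); joints: 1 revolute, 1 prismatic, 1 higher (cam) pair, forming one closed loop
3 links, revolute + prismatic + higher pair in one loop → cam-follower

cam-follower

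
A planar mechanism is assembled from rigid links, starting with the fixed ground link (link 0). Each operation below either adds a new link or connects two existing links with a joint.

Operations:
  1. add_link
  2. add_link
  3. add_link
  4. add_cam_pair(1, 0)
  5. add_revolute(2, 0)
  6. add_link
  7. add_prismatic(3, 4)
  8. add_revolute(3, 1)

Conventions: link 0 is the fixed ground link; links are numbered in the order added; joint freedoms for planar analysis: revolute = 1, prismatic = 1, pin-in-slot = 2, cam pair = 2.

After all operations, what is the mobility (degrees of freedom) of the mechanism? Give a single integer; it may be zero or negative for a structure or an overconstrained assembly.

link 0 = ground. State L|J1|J2 = 1|0|0
+link1  2|0|0
+link2  3|0|0
+link3  4|0|0
C(1,0) f=2→J2  4|0|1
R(2,0) f=1→J1  4|1|1
+link4  5|1|1
P(3,4) f=1→J1  5|2|1
R(3,1) f=1→J1  5|3|1
M = 3(5−1)−2·3−1 = 12−6−1 = 5

M = 5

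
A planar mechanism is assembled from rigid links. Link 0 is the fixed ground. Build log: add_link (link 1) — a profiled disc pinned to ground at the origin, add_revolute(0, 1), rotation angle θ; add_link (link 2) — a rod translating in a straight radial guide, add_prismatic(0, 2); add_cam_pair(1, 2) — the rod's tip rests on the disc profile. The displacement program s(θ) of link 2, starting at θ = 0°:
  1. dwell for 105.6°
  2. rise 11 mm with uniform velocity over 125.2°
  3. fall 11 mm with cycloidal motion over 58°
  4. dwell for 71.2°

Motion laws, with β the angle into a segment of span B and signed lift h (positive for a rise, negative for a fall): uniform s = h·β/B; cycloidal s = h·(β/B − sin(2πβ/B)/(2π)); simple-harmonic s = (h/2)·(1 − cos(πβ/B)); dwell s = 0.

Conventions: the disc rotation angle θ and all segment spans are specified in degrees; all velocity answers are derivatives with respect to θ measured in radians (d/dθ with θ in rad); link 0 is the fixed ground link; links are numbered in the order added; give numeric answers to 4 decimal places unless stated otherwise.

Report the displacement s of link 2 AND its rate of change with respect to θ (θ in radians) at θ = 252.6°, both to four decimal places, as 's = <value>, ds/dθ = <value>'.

seg 1 [0°–105.6°] dwell: s stays 0.0000
seg 2 [105.6°–230.8°] uniform, h=11: full span → s += 11 → s = 11.0000
seg 3 [230.8°–288.8°] cycloidal, h=-11: θ=252.6° here. β=21.8, B=58. -11·(0.3759 − sin(2π·0.3759)/(2π)) = -2.9033 → s = 8.0967
velocity in seg [230.8°–288.8°] (cycloidal), θ in radians: β = 21.8° = 0.3805 rad, B = 58° = 1.0123 rad; ds/dθ = (h/B)(1 − cos(2πβ/B)) = ((-11)/1.0123)(1 − cos(2π·0.3759)) = -18.591681 mm/rad

s = 8.0967, ds/dθ = -18.5917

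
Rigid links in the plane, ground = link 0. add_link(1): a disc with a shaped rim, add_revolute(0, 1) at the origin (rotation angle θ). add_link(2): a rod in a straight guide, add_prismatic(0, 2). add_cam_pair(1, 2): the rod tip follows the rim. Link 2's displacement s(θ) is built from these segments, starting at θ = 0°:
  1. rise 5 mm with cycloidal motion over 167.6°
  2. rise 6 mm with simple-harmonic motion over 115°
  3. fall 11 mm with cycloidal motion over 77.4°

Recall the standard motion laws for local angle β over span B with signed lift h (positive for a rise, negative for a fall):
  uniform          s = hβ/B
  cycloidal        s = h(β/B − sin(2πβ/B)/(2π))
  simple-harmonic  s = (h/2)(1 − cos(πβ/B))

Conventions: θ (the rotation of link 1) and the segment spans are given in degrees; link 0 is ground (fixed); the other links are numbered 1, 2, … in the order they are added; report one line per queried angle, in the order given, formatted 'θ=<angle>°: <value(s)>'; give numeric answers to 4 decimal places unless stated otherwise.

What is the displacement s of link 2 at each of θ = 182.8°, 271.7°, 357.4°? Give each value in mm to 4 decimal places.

segment 1 (0° to 167.6°, cycloidal, h = 5) is passed completely: s = 0.0000 + (5) = 5.0000
θ = 182.8° falls in segment 2 (167.6° to 282.6°, simple-harmonic, h = 6): β = 182.8 − 167.6 = 15.2°, B = 115°; Δs = 6/2·(1 − cos(π·0.1322)) = 0.2549; s = 5.0000 + 0.2549 = 5.2549
θ = 271.7° falls in segment 2 (167.6° to 282.6°, simple-harmonic, h = 6): β = 271.7 − 167.6 = 104.1°, B = 115°; Δs = 6/2·(1 − cos(π·0.9052)) = 5.8680; s = 5.0000 + 5.8680 = 10.8680
segment 2 (167.6° to 282.6°, simple-harmonic, h = 6) is passed completely: s = 5.0000 + (6) = 11.0000
θ = 357.4° falls in segment 3 (282.6° to 360°, cycloidal, h = -11): β = 357.4 − 282.6 = 74.8°, B = 77.4°; Δs = -11·(0.9664 − sin(2π·0.9664)/(2π)) = -10.9973; s = 11.0000 − 10.9973 = 0.0027

θ=182.8°: 5.2549
θ=271.7°: 10.8680
θ=357.4°: 0.0027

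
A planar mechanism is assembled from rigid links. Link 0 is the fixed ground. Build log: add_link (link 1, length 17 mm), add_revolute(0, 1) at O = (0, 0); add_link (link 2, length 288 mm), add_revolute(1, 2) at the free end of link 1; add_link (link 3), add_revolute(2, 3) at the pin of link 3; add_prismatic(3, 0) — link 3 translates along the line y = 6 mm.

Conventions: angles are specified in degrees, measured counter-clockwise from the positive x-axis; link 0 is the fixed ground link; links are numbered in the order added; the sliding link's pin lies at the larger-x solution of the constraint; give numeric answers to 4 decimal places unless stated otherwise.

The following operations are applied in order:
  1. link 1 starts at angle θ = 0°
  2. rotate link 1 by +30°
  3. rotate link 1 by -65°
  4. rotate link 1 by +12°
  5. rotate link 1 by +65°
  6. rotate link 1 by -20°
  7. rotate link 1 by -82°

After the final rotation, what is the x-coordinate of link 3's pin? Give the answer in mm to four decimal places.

geometry: r = 17 mm, L = 288 mm, e = 6 mm; θ starts at 0°
rotate link 1 by +30°: θ ← 0° +30° = 30°
rotate link 1 by -65°: θ ← 30° -65° = -35°
rotate link 1 by +12°: θ ← -35° +12° = -23°
rotate link 1 by +65°: θ ← -23° +65° = 42°
rotate link 1 by -20°: θ ← 42° -20° = 22°
rotate link 1 by -82°: θ ← 22° -82° = -60°
crank pin P = (r cos θ, r sin θ) = (8.500000, -14.722432)
h = r sin θ − e = -14.722432 − 6 = -20.722432
x = r cos θ + √(L² − h²) = 8.500000 + 287.253513 = 295.753513

295.7535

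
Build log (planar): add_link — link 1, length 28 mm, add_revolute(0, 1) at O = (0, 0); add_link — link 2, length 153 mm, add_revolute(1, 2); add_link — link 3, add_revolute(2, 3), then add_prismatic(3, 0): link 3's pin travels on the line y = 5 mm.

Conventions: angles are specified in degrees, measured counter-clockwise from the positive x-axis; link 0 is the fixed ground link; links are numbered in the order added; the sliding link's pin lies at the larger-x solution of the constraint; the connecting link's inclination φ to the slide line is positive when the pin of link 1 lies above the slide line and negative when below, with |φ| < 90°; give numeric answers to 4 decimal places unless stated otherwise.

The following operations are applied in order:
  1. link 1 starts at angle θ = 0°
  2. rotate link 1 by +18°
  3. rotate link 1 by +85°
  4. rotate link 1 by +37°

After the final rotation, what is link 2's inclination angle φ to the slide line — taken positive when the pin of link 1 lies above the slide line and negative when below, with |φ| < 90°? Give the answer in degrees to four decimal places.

geometry: r = 28 mm, L = 153 mm, e = 5 mm; θ starts at 0°
rotate link 1 by +18°: θ ← 0° +18° = 18°
rotate link 1 by +85°: θ ← 18° +85° = 103°
rotate link 1 by +37°: θ ← 103° +37° = 140°
h = r sin θ − e = 17.998053 − 5 = 12.998053
sin φ = h / L = 12.998053 / 153 = 0.08495460
φ = arcsin(0.08495460) = 4.873414°

4.8734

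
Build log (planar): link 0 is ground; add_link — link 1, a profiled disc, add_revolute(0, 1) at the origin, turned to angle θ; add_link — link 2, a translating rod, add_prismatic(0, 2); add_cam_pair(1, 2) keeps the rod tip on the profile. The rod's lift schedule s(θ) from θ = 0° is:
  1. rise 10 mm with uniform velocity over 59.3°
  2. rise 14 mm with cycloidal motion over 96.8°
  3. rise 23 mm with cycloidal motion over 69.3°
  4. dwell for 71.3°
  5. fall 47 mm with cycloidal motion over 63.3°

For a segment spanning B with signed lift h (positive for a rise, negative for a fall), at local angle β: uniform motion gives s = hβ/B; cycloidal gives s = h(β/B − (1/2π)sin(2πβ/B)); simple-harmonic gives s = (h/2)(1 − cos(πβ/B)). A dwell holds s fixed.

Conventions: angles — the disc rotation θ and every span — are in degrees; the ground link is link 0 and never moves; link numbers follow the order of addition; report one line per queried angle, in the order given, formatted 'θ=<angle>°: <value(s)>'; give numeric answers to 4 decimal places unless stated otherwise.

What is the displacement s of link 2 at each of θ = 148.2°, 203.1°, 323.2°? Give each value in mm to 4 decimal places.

seg 1 [0°–59.3°] uniform, h=10: full span → s += 10 → s = 10.0000
seg 2 [59.3°–156.1°] cycloidal, h=14: θ=148.2° here. β=88.9, B=96.8. 14·(0.9184 − sin(2π·0.9184)/(2π)) = 13.9506 → s = 23.9506
seg 2 [59.3°–156.1°] cycloidal, h=14: full span → s += 14 → s = 24.0000
seg 3 [156.1°–225.4°] cycloidal, h=23: θ=203.1° here. β=47, B=69.3. 23·(0.6782 − sin(2π·0.6782)/(2π)) = 18.8933 → s = 42.8933
seg 3 [156.1°–225.4°] cycloidal, h=23: full span → s += 23 → s = 47.0000
seg 4 [225.4°–296.7°] dwell: s stays 47.0000
seg 5 [296.7°–360°] cycloidal, h=-47: θ=323.2° here. β=26.5, B=63.3. -47·(0.4186 − sin(2π·0.4186)/(2π)) = -16.0167 → s = 30.9833

θ=148.2°: 23.9506
θ=203.1°: 42.8933
θ=323.2°: 30.9833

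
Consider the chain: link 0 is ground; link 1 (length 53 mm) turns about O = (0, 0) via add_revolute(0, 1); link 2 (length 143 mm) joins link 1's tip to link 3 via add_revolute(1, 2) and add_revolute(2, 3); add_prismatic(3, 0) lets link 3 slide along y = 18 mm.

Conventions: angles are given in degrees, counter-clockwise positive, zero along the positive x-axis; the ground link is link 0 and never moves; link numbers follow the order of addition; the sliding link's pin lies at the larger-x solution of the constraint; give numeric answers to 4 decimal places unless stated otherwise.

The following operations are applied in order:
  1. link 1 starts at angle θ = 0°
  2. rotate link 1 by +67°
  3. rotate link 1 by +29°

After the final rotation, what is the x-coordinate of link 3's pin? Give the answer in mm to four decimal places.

geometry: r = 53 mm, L = 143 mm, e = 18 mm; θ starts at 0°
rotate link 1 by +67°: θ ← 0° +67° = 67°
rotate link 1 by +29°: θ ← 67° +29° = 96°
crank pin P = (r cos θ, r sin θ) = (-5.540009, 52.709660)
h = r sin θ − e = 52.709660 − 18 = 34.709660
x = r cos θ + √(L² − h²) = -5.540009 + 138.723608 = 133.183600

133.1836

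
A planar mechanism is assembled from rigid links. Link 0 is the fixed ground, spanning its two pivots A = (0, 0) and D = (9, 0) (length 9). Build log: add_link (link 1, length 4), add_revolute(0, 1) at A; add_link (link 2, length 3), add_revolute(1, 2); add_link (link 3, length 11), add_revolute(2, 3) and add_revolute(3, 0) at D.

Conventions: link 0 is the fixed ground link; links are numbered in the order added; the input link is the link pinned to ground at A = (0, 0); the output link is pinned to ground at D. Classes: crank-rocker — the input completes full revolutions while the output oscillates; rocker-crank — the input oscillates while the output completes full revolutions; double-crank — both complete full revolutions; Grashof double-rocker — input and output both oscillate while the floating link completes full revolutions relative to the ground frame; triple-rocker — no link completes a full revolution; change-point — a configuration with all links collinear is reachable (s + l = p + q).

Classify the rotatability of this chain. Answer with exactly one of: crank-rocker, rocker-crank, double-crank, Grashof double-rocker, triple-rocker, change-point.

lengths: ground=9, input=4, coupler=3, output=11
sorted: s=3 (shortest), l=11 (longest), p+q=13
s + l = 14 vs p + q = 13
s + l > p + q → non-Grashof → no link fully rotates → triple-rocker

triple-rocker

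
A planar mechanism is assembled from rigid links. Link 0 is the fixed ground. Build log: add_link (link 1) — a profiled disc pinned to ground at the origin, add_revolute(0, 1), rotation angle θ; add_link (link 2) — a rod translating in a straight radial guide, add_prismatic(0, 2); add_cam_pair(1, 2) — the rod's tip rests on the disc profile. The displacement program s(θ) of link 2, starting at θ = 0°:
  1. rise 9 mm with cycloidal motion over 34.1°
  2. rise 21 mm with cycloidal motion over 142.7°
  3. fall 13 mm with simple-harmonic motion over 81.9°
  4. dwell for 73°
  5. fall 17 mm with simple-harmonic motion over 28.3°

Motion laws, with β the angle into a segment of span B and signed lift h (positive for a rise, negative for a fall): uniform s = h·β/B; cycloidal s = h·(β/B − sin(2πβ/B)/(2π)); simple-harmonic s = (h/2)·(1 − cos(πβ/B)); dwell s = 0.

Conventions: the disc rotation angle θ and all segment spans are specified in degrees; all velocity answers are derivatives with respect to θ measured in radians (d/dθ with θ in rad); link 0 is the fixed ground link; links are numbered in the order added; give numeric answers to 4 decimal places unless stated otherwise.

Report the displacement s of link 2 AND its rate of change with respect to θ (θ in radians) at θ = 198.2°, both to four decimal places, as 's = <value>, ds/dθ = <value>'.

seg 1 [0°–34.1°] cycloidal, h=9: full span → s += 9 → s = 9.0000
seg 2 [34.1°–176.8°] cycloidal, h=21: full span → s += 21 → s = 30.0000
seg 3 [176.8°–258.7°] simple-harmonic, h=-13: θ=198.2° here. β=21.4, B=81.9. -13/2·(1 − cos(π·0.2613)) = -2.0697 → s = 27.9303
velocity in seg [176.8°–258.7°] (simple-harmonic), θ in radians: β = 21.4° = 0.3735 rad, B = 81.9° = 1.4294 rad; ds/dθ = (πh/(2B)) sin(πβ/B) = (π·(-13)/(2·1.4294)) sin(π·0.2613) = -10.453514 mm/rad

s = 27.9303, ds/dθ = -10.4535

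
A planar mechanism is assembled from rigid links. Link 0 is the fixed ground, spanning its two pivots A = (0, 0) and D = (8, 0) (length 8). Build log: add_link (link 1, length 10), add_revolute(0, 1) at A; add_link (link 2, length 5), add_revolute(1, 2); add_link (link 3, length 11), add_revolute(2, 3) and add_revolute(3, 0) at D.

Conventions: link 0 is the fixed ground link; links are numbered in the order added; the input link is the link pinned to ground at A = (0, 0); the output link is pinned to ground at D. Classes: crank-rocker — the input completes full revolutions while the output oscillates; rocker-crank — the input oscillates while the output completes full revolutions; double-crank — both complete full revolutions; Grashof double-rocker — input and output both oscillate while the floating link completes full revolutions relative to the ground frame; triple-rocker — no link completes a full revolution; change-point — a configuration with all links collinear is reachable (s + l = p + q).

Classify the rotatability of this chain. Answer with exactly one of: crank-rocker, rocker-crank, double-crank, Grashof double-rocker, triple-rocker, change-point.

lengths: ground=8, input=10, coupler=5, output=11
sorted: s=5 (shortest), l=11 (longest), p+q=18
s + l = 16 vs p + q = 18
s + l < p + q (Grashof) with shortest = coupler link → Grashof double-rocker

Grashof double-rocker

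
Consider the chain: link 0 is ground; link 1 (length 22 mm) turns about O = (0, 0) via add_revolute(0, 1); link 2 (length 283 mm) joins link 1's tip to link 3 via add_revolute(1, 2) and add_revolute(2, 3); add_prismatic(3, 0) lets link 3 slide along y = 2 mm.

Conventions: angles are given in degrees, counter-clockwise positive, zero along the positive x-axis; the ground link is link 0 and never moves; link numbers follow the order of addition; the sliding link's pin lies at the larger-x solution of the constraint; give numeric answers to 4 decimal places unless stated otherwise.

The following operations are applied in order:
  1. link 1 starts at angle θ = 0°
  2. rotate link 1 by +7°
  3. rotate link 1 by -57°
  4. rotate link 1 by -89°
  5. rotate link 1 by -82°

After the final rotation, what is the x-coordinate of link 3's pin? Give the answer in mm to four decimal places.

geometry: r = 22 mm, L = 283 mm, e = 2 mm; θ starts at 0°
rotate link 1 by +7°: θ ← 0° +7° = 7°
rotate link 1 by -57°: θ ← 7° -57° = -50°
rotate link 1 by -89°: θ ← -50° -89° = -139°
rotate link 1 by -82°: θ ← -139° -82° = -221°
crank pin P = (r cos θ, r sin θ) = (-16.603611, 14.433299)
h = r sin θ − e = 14.433299 − 2 = 12.433299
x = r cos θ + √(L² − h²) = -16.603611 + 282.726746 = 266.123136

266.1231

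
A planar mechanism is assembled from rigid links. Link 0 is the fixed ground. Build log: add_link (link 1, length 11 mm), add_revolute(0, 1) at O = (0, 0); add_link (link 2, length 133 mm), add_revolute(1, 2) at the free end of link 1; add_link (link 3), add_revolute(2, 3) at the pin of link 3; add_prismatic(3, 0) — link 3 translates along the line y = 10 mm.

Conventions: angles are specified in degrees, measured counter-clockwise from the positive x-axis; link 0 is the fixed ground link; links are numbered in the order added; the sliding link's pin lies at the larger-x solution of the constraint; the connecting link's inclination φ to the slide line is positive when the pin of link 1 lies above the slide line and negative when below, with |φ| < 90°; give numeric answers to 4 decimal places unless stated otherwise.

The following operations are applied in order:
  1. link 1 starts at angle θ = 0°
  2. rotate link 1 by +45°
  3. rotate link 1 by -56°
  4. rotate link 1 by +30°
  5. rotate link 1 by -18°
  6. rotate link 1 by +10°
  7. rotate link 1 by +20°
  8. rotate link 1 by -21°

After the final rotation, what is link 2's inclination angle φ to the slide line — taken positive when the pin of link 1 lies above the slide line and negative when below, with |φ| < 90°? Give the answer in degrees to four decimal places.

geometry: r = 11 mm, L = 133 mm, e = 10 mm; θ starts at 0°
rotate link 1 by +45°: θ ← 0° +45° = 45°
rotate link 1 by -56°: θ ← 45° -56° = -11°
rotate link 1 by +30°: θ ← -11° +30° = 19°
rotate link 1 by -18°: θ ← 19° -18° = 1°
rotate link 1 by +10°: θ ← 1° +10° = 11°
rotate link 1 by +20°: θ ← 11° +20° = 31°
rotate link 1 by -21°: θ ← 31° -21° = 10°
h = r sin θ − e = 1.910130 − 10 = -8.089870
sin φ = h / L = -8.089870 / 133 = -0.06082609
φ = arcsin(-0.06082609) = -3.487231°

-3.4872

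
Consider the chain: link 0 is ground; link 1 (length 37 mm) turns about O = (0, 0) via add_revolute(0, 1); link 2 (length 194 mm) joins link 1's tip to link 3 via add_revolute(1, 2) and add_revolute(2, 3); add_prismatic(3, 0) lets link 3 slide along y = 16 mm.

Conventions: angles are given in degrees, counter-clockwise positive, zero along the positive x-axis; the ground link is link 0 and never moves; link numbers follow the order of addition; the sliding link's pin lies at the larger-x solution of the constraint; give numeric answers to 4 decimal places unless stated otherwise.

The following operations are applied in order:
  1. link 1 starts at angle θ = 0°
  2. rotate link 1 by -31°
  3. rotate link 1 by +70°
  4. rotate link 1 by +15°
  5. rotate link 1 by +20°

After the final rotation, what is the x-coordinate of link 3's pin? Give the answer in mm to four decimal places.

geometry: r = 37 mm, L = 194 mm, e = 16 mm; θ starts at 0°
rotate link 1 by -31°: θ ← 0° -31° = -31°
rotate link 1 by +70°: θ ← -31° +70° = 39°
rotate link 1 by +15°: θ ← 39° +15° = 54°
rotate link 1 by +20°: θ ← 54° +20° = 74°
crank pin P = (r cos θ, r sin θ) = (10.198582, 35.566683)
h = r sin θ − e = 35.566683 − 16 = 19.566683
x = r cos θ + √(L² − h²) = 10.198582 + 193.010738 = 203.209320

203.2093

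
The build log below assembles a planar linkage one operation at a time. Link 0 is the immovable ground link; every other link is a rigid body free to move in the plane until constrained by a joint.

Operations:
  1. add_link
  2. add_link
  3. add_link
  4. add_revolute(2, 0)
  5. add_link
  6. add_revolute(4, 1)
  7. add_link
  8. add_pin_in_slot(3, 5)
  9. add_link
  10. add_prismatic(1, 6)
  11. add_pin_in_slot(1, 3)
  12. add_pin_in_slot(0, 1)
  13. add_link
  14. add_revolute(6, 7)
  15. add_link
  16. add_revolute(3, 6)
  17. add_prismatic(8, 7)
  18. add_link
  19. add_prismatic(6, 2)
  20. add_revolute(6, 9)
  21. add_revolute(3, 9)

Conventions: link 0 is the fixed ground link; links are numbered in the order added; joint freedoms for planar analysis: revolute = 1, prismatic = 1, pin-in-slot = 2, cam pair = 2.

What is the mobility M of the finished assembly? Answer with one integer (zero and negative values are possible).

(L,J1,J2)=(1,0,0); link0 fixed
link1: (2,0,0)
link2: (3,0,0)
link3: (4,0,0)
R 2-0 [J1]: (4,1,0)
link4: (5,1,0)
R 4-1 [J1]: (5,2,0)
link5: (6,2,0)
PS 3-5 [J2]: (6,2,1)
link6: (7,2,1)
P 1-6 [J1]: (7,3,1)
PS 1-3 [J2]: (7,3,2)
PS 0-1 [J2]: (7,3,3)
link7: (8,3,3)
R 6-7 [J1]: (8,4,3)
link8: (9,4,3)
R 3-6 [J1]: (9,5,3)
P 8-7 [J1]: (9,6,3)
link9: (10,6,3)
P 6-2 [J1]: (10,7,3)
R 6-9 [J1]: (10,8,3)
R 3-9 [J1]: (10,9,3)
Grübler: 3·9 − 2·9 − 3 = 6

M = 6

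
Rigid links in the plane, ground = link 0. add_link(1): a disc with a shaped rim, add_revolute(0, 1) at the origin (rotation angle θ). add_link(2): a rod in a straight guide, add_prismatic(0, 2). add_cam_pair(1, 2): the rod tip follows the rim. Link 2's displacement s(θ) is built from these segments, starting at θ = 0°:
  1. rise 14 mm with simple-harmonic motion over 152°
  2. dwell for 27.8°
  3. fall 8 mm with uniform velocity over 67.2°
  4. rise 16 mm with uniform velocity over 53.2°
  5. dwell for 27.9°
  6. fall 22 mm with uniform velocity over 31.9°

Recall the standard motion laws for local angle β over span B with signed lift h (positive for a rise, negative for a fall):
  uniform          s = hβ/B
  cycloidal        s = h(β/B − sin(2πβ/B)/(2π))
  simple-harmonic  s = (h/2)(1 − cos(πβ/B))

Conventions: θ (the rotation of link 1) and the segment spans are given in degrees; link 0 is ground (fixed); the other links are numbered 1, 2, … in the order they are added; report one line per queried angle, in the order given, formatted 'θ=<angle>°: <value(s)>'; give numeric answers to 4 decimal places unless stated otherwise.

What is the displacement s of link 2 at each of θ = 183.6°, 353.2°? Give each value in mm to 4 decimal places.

segment 1 (0° to 152°, simple-harmonic, h = 14) is passed completely: s = 0.0000 + (14) = 14.0000
segment 2 (152° to 179.8°, dwell): s unchanged at 14.0000
θ = 183.6° falls in segment 3 (179.8° to 247°, uniform, h = -8): β = 183.6 − 179.8 = 3.8°, B = 67.2°; Δs = -8·3.8/67.2 = -0.4524; s = 14.0000 − 0.4524 = 13.5476
segment 3 (179.8° to 247°, uniform, h = -8) is passed completely: s = 14.0000 + (-8) = 6.0000
segment 4 (247° to 300.2°, uniform, h = 16) is passed completely: s = 6.0000 + (16) = 22.0000
segment 5 (300.2° to 328.1°, dwell): s unchanged at 22.0000
θ = 353.2° falls in segment 6 (328.1° to 360°, uniform, h = -22): β = 353.2 − 328.1 = 25.1°, B = 31.9°; Δs = -22·25.1/31.9 = -17.3103; s = 22.0000 − 17.3103 = 4.6897

θ=183.6°: 13.5476
θ=353.2°: 4.6897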